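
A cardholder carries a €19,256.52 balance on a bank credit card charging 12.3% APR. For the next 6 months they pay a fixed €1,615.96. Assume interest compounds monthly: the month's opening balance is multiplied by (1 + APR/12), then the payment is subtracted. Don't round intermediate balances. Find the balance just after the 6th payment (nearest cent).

€10,523.93

Monthly rate r = 12.3%/12 = 1.025% = 0.01025.
Each month: B ← B·(1+r) − €1,615.96.
Month 1: interest €197.38; balance after payment €17,837.94.
Month 2: interest €182.84; balance after payment €16,404.82.
Month 3: interest €168.15; balance after payment €14,957.01.
Month 4: interest €153.31; balance after payment €13,494.36.
Month 5: interest €138.32; balance after payment €12,016.71.
Month 6: interest €123.17; balance after payment €10,523.93.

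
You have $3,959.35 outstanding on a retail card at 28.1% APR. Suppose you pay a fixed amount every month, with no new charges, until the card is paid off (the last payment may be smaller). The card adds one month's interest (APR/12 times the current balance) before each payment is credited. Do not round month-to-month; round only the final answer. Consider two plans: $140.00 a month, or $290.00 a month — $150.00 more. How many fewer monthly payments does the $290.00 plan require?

30 fewer payments

Monthly rate r = 28.1%/12 = 2.34167% = 0.0234167.
At $140.00/mo: n = ⌈−ln(1 − rB₀/P)/ln(1+r)⌉ = 47 payments (last $125.33); total interest = total paid − $3,959.35 = $2,605.98.
At $290.00/mo: 17 payments (last $187.24); total interest $867.89.
Payments saved = 47 − 17 = 30.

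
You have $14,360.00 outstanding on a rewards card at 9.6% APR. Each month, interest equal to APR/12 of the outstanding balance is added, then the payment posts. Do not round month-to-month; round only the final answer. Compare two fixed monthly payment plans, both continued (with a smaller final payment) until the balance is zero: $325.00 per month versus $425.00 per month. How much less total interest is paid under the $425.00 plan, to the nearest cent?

Monthly rate r = 9.6%/12 = 0.8% = 0.008.
At $325.00/mo: n = ⌈−ln(1 − rB₀/P)/ln(1+r)⌉ = 55 payments (last $239.48); total interest = total paid − $14,360.00 = $3,429.48.
At $425.00/mo: 40 payments (last $233.57); total interest $2,448.57.
Interest saved = $3,429.48 − $2,448.57 = $980.91.

$980.91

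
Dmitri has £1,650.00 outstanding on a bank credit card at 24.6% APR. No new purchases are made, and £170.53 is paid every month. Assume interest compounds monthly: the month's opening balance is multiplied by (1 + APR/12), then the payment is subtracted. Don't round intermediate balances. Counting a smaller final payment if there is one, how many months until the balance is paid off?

Monthly rate r = 24.6%/12 = 2.05% = 0.0205.
Recurrence: B ← B·(1+r) − £170.53.
Month 1: interest £33.83; balance after payment £1,513.30.
Month 2: interest £31.02; balance after payment £1,373.79.
Closed form: n = −ln(1 − rB₀/P)/ln(1+r) = −ln(0.80165)/ln(1.0205) ≈ 10.895, so the balance reaches zero during payment 11.

11 months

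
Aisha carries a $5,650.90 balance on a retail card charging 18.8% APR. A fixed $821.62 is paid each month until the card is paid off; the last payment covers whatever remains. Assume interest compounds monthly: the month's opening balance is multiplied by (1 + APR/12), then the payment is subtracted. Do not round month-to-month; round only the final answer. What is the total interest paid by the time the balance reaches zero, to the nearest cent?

Monthly rate r = 18.8%/12 = 1.56667% = 0.0156667.
Payoff takes n = ⌈−ln(1 − rB₀/P)/ln(1+r)⌉ = ⌈7.334⌉ = 8 payments; the last is $275.95.
Total paid = 7·$821.62 + $275.95 = $6,027.29.
Total interest = total paid − principal = $6,027.29 − $5,650.90 = $376.39.

$376.39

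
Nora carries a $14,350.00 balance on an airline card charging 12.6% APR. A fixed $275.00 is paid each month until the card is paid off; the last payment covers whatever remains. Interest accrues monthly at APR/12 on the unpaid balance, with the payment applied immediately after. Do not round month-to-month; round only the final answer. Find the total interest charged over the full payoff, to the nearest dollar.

$6,551

Monthly rate r = 12.6%/12 = 1.05% = 0.0105.
Payoff takes n = ⌈−ln(1 − rB₀/P)/ln(1+r)⌉ = ⌈76.003⌉ = 77 payments; the last is $0.86.
Total paid = 76·$275.00 + $0.86 = $20,900.86.
Total interest = total paid − principal = $20,900.86 − $14,350.00 = $6,550.86.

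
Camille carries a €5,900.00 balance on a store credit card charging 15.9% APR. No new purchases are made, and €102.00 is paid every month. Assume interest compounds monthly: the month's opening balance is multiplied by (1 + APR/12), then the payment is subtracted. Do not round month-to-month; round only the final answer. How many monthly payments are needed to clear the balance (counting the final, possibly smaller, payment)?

Monthly rate r = 15.9%/12 = 1.325% = 0.01325.
Recurrence: B ← B·(1+r) − €102.00.
Month 1: interest €78.17; balance after payment €5,876.18.
Month 2: interest €77.86; balance after payment €5,852.03.
Closed form: n = −ln(1 − rB₀/P)/ln(1+r) = −ln(0.23358)/ln(1.01325) ≈ 110.479, so the balance reaches zero during payment 111.

111 payments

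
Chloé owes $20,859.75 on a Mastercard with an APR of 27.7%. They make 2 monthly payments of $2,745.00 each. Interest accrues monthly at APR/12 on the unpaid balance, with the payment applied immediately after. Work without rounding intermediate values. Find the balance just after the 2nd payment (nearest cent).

$16,280.53

Monthly rate r = 27.7%/12 = 2.30833% = 0.0230833.
Each month: B ← B·(1+r) − $2,745.00.
Month 1: interest $481.51; balance after payment $18,596.26.
Month 2: interest $429.26; balance after payment $16,280.53.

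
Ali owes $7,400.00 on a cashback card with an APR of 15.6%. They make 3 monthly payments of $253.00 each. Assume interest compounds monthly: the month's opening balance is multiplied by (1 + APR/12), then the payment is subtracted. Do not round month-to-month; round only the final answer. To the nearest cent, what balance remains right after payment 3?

Monthly rate r = 15.6%/12 = 1.3% = 0.013.
Each month: B ← B·(1+r) − $253.00.
Month 1: interest $96.20; balance after payment $7,243.20.
Month 2: interest $94.16; balance after payment $7,084.36.
Month 3: interest $92.10; balance after payment $6,923.46.

$6,923.46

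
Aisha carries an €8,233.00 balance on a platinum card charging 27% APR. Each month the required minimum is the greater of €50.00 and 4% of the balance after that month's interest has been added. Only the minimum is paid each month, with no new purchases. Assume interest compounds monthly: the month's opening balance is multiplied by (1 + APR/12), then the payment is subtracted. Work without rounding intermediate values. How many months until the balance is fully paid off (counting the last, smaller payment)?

139 months

Monthly rate r = 27%/12 = 2.25% = 0.0225.
While 4% of the post-interest balance exceeds €50.00, each month B ← (B·(1+r))·(1 − 0.04), i.e. B shrinks by the factor (1+r)·0.96 = 0.9816.
This holds for months 1–103. Entering month 104 the balance is €1,215.67; 4% of the post-interest balance is now below €50.00, so the flat €50.00 minimum applies from here.
From month 104 a fixed €50.00 at rate r clears €1,215.67 in 36 more payments. Total: 103 + 36 = 139 months.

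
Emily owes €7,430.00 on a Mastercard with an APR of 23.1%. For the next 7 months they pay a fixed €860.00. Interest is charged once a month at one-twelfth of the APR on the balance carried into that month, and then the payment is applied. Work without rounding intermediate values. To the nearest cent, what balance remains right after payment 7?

€2,111.88

Monthly rate r = 23.1%/12 = 1.925% = 0.01925.
Each month: B ← B·(1+r) − €860.00.
Month 1: interest €143.03; balance after payment €6,713.03.
Month 2: interest €129.23; balance after payment €5,982.25.
Month 3: interest €115.16; balance after payment €5,237.41.
Month 4: interest €100.82; balance after payment €4,478.23.
Month 5: interest €86.21; balance after payment €3,704.44.
Month 6: interest €71.31; balance after payment €2,915.75.
Month 7: interest €56.13; balance after payment €2,111.88.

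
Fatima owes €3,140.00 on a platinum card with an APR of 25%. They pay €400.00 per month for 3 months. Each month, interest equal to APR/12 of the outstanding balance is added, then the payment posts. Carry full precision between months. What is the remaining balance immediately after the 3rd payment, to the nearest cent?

Monthly rate r = 25%/12 = 2.08333% = 0.0208333.
Each month: B ← B·(1+r) − €400.00.
Month 1: interest €65.42; balance after payment €2,805.42.
Month 2: interest €58.45; balance after payment €2,463.86.
Month 3: interest €51.33; balance after payment €2,115.19.

€2,115.19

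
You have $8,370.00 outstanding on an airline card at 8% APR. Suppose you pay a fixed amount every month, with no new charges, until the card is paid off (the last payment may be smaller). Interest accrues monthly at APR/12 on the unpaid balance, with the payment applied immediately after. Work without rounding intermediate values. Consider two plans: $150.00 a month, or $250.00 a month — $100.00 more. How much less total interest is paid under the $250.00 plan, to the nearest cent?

$999.19

Monthly rate r = 8%/12 = 0.666667% = 0.00666667.
At $150.00/mo: n = ⌈−ln(1 − rB₀/P)/ln(1+r)⌉ = 71 payments (last $2.20); total interest = total paid − $8,370.00 = $2,132.20.
At $250.00/mo: 39 payments (last $3.01); total interest $1,133.01.
Interest saved = $2,132.20 − $1,133.01 = $999.19.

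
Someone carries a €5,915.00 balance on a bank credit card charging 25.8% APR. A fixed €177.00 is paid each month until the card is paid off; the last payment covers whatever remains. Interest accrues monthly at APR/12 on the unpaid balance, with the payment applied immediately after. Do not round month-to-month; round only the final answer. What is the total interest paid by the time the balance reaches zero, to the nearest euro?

Monthly rate r = 25.8%/12 = 2.15% = 0.0215.
Payoff takes n = ⌈−ln(1 − rB₀/P)/ln(1+r)⌉ = ⌈59.589⌉ = 60 payments; the last is €104.69.
Total paid = 59·€177.00 + €104.69 = €10,547.69.
Total interest = total paid − principal = €10,547.69 − €5,915.00 = €4,632.69.

€4,633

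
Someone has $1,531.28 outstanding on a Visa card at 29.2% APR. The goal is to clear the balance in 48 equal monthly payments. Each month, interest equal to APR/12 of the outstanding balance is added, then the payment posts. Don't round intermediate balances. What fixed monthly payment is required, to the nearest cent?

Monthly rate r = 29.2%/12 = 2.43333% = 0.0243333.
Level-payment amortization: P = B₀·r / (1 − (1+r)^(−n)) = 1531.28·0.0243333 / (1 − 1.02433^(−48)).
Denominator 1 − (1+r)^(−48) = 0.68463221.
P = 37.2611 / 0.68463221 ≈ 54.43.

$54.43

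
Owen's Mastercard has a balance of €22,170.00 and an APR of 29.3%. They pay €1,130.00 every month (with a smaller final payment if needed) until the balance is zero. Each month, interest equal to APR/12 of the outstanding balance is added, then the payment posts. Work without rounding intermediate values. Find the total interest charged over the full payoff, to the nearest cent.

€8,375.81

Monthly rate r = 29.3%/12 = 2.44167% = 0.0244167.
Payoff takes n = ⌈−ln(1 − rB₀/P)/ln(1+r)⌉ = ⌈27.031⌉ = 28 payments; the last is €35.81.
Total paid = 27·€1,130.00 + €35.81 = €30,545.81.
Total interest = total paid − principal = €30,545.81 − €22,170.00 = €8,375.81.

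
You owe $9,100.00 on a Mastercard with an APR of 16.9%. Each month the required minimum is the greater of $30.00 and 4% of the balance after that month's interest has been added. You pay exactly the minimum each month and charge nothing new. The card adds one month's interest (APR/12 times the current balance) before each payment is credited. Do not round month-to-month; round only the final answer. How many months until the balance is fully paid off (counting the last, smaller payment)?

Monthly rate r = 16.9%/12 = 1.40833% = 0.0140833.
While 4% of the post-interest balance exceeds $30.00, each month B ← (B·(1+r))·(1 − 0.04), i.e. B shrinks by the factor (1+r)·0.96 = 0.97352.
This holds for months 1–94. Entering month 95 the balance is $730.23; 4% of the post-interest balance is now below $30.00, so the flat $30.00 minimum applies from here.
From month 95 a fixed $30.00 at rate r clears $730.23 in 31 more payments. Total: 94 + 31 = 125 months.

125 months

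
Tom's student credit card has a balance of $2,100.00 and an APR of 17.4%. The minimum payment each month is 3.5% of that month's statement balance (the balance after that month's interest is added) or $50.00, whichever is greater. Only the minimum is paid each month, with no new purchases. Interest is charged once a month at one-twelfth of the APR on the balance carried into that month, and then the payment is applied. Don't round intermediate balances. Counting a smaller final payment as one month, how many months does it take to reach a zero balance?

56 months

Monthly rate r = 17.4%/12 = 1.45% = 0.0145.
While 3.5% of the post-interest balance exceeds $50.00, each month B ← (B·(1+r))·(1 − 0.035), i.e. B shrinks by the factor (1+r)·0.965 = 0.97899.
This holds for months 1–19. Entering month 20 the balance is $1,402.90; 3.5% of the post-interest balance is now below $50.00, so the flat $50.00 minimum applies from here.
From month 20 a fixed $50.00 at rate r clears $1,402.90 in 37 more payments. Total: 19 + 37 = 56 months.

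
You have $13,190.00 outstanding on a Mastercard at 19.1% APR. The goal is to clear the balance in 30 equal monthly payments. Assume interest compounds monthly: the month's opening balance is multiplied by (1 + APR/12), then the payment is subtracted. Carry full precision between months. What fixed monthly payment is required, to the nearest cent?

Monthly rate r = 19.1%/12 = 1.59167% = 0.0159167.
Level-payment amortization: P = B₀·r / (1 − (1+r)^(−n)) = 13190.00·0.0159167 / (1 − 1.01592^(−30)).
Denominator 1 − (1+r)^(−30) = 0.377330715.
P = 209.941 / 0.377330715 ≈ 556.38.

$556.38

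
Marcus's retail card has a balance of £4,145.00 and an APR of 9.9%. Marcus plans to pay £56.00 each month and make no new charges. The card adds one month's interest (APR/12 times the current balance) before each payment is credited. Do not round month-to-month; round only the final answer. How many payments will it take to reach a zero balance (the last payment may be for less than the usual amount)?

115 payments

Monthly rate r = 9.9%/12 = 0.825% = 0.00825.
Recurrence: B ← B·(1+r) − £56.00.
Month 1: interest £34.20; balance after payment £4,123.20.
Month 2: interest £34.02; balance after payment £4,101.21.
Closed form: n = −ln(1 − rB₀/P)/ln(1+r) = −ln(0.38935)/ln(1.00825) ≈ 114.807, so the balance reaches zero during payment 115.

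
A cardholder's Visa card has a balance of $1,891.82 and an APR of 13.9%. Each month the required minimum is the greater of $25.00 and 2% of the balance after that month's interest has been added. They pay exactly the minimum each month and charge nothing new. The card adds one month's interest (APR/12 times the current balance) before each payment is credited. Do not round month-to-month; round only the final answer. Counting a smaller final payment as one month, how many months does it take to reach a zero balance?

123 months

Monthly rate r = 13.9%/12 = 1.15833% = 0.0115833.
While 2% of the post-interest balance exceeds $25.00, each month B ← (B·(1+r))·(1 − 0.02), i.e. B shrinks by the factor (1+r)·0.98 = 0.99135.
This holds for months 1–50. Entering month 51 the balance is $1,225.37; 2% of the post-interest balance is now below $25.00, so the flat $25.00 minimum applies from here.
From month 51 a fixed $25.00 at rate r clears $1,225.37 in 73 more payments. Total: 50 + 73 = 123 months.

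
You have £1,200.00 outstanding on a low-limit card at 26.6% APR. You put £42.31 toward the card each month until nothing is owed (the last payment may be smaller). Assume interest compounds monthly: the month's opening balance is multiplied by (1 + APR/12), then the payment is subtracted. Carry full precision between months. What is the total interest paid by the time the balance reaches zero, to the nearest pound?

£712

Monthly rate r = 26.6%/12 = 2.21667% = 0.0221667.
Payoff takes n = ⌈−ln(1 − rB₀/P)/ln(1+r)⌉ = ⌈45.188⌉ = 46 payments; the last is £8.02.
Total paid = 45·£42.31 + £8.02 = £1,911.97.
Total interest = total paid − principal = £1,911.97 − £1,200.00 = £711.97.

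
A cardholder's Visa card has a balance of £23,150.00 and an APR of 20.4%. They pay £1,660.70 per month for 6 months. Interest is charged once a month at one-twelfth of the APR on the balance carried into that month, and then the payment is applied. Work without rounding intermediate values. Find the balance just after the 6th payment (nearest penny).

Monthly rate r = 20.4%/12 = 1.7% = 0.017.
Each month: B ← B·(1+r) − £1,660.70.
Month 1: interest £393.55; balance after payment £21,882.85.
Month 2: interest £372.01; balance after payment £20,594.16.
Month 3: interest £350.10; balance after payment £19,283.56.
Month 4: interest £327.82; balance after payment £17,950.68.
Month 5: interest £305.16; balance after payment £16,595.14.
Month 6: interest £282.12; balance after payment £15,216.56.

£15,216.56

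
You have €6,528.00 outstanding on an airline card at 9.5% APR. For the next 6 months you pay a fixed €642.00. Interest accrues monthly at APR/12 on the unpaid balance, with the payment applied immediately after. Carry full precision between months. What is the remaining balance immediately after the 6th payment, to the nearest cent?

Monthly rate r = 9.5%/12 = 0.791667% = 0.00791667.
Each month: B ← B·(1+r) − €642.00.
Month 1: interest €51.68; balance after payment €5,937.68.
Month 2: interest €47.01; balance after payment €5,342.69.
Month 3: interest €42.30; balance after payment €4,742.98.
Month 4: interest €37.55; balance after payment €4,138.53.
Month 5: interest €32.76; balance after payment €3,529.29.
Month 6: interest €27.94; balance after payment €2,915.24.

€2,915.24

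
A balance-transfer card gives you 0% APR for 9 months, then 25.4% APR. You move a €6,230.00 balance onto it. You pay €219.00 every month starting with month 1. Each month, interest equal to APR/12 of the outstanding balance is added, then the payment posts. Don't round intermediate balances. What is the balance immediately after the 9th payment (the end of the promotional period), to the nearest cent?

Promo months 1–9 at r₀ = 0%/12 = 0; months 10+ at r₁ = 25.4%/12 = 0.0211667.
After month 9 (no interest yet): B = €6,230.00 − 9·€219.00 = €4,259.00.

€4,259.00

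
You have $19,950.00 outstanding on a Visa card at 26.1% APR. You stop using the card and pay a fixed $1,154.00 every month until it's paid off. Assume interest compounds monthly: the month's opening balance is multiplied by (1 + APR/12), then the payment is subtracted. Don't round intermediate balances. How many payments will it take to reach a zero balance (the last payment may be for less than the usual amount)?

Monthly rate r = 26.1%/12 = 2.175% = 0.02175.
Recurrence: B ← B·(1+r) − $1,154.00.
Month 1: interest $433.91; balance after payment $19,229.91.
Month 2: interest $418.25; balance after payment $18,494.16.
Closed form: n = −ln(1 − rB₀/P)/ln(1+r) = −ln(0.62399)/ln(1.02175) ≈ 21.918, so the balance reaches zero during payment 22.

22 months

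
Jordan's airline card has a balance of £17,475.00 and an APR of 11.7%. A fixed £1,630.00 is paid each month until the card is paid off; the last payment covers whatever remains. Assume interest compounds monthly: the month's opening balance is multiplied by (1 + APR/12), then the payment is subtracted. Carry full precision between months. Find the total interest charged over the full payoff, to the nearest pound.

£1,074

Monthly rate r = 11.7%/12 = 0.975% = 0.00975.
Payoff takes n = ⌈−ln(1 − rB₀/P)/ln(1+r)⌉ = ⌈11.379⌉ = 12 payments; the last is £619.10.
Total paid = 11·£1,630.00 + £619.10 = £18,549.10.
Total interest = total paid − principal = £18,549.10 − £17,475.00 = £1,074.10.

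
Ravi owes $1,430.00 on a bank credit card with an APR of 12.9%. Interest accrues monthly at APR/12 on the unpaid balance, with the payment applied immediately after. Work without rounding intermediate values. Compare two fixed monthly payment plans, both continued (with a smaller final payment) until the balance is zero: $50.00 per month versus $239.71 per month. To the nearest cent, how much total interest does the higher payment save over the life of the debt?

$231.90

Monthly rate r = 12.9%/12 = 1.075% = 0.01075.
At $50.00/mo: n = ⌈−ln(1 − rB₀/P)/ln(1+r)⌉ = 35 payments (last $17.95); total interest = total paid − $1,430.00 = $287.95.
At $239.71/mo: 7 payments (last $47.79); total interest $56.05.
Interest saved = $287.95 − $56.05 = $231.90.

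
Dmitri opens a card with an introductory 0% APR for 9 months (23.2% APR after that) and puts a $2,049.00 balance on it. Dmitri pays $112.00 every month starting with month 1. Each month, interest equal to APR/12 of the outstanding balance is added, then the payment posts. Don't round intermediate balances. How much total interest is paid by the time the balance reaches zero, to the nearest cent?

Promo months 1–9 at r₀ = 0%/12 = 0; months 10+ at r₁ = 23.2%/12 = 0.0193333.
After month 9 (no interest yet): B = $2,049.00 − 9·$112.00 = $1,041.00.
Then at r₁ with $112.00/mo: n₂ = −ln(1 − r₁·B/P)/ln(1+r₁) ≈ 10.34 → 11 more payments.
Total paid = 19·$112.00 + $38.80 = $2,166.80; interest = $2,166.80 − $2,049.00 = $117.80.

$117.80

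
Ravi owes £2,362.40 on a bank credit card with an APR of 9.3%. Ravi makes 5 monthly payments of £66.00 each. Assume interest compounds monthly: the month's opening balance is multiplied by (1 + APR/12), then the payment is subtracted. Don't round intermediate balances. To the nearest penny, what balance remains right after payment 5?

£2,120.22

Monthly rate r = 9.3%/12 = 0.775% = 0.00775.
Each month: B ← B·(1+r) − £66.00.
Month 1: interest £18.31; balance after payment £2,314.71.
Month 2: interest £17.94; balance after payment £2,266.65.
Month 3: interest £17.57; balance after payment £2,218.21.
Month 4: interest £17.19; balance after payment £2,169.41.
Month 5: interest £16.81; balance after payment £2,120.22.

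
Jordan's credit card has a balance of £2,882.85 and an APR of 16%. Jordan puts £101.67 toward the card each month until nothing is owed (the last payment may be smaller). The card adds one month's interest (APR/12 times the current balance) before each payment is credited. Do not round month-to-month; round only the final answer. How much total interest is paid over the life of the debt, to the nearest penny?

Monthly rate r = 16%/12 = 1.33333% = 0.0133333.
Payoff takes n = ⌈−ln(1 − rB₀/P)/ln(1+r)⌉ = ⌈35.856⌉ = 36 payments; the last is £87.12.
Total paid = 35·£101.67 + £87.12 = £3,645.57.
Total interest = total paid − principal = £3,645.57 − £2,882.85 = £762.72.

£762.72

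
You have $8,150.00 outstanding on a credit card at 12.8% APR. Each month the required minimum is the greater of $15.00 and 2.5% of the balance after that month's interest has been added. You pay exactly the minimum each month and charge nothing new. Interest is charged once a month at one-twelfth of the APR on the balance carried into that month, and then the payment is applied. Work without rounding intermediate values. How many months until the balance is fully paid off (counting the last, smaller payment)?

230 months

Monthly rate r = 12.8%/12 = 1.06667% = 0.0106667.
While 2.5% of the post-interest balance exceeds $15.00, each month B ← (B·(1+r))·(1 − 0.025), i.e. B shrinks by the factor (1+r)·0.975 = 0.9854.
This holds for months 1–179. Entering month 180 the balance is $585.88; 2.5% of the post-interest balance is now below $15.00, so the flat $15.00 minimum applies from here.
From month 180 a fixed $15.00 at rate r clears $585.88 in 51 more payments. Total: 179 + 51 = 230 months.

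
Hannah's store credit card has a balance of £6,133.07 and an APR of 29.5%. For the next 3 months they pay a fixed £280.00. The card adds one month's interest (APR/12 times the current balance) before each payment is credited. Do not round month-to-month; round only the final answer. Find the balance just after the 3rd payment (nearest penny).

£5,735.78

Monthly rate r = 29.5%/12 = 2.45833% = 0.0245833.
Each month: B ← B·(1+r) − £280.00.
Month 1: interest £150.77; balance after payment £6,003.84.
Month 2: interest £147.59; balance after payment £5,871.44.
Month 3: interest £144.34; balance after payment £5,735.78.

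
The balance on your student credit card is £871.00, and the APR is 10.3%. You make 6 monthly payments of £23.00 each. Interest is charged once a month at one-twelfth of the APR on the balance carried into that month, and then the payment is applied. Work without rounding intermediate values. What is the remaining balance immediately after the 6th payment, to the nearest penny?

Monthly rate r = 10.3%/12 = 0.858333% = 0.00858333.
Each month: B ← B·(1+r) − £23.00.
Month 1: interest £7.48; balance after payment £855.48.
Month 2: interest £7.34; balance after payment £839.82.
Month 3: interest £7.21; balance after payment £824.03.
Month 4: interest £7.07; balance after payment £808.10.
Month 5: interest £6.94; balance after payment £792.04.
Month 6: interest £6.80; balance after payment £775.83.

£775.83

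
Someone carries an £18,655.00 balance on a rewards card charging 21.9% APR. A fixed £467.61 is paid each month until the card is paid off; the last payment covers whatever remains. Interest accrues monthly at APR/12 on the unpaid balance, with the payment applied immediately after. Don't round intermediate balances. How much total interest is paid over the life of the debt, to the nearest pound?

Monthly rate r = 21.9%/12 = 1.825% = 0.01825.
Payoff takes n = ⌈−ln(1 − rB₀/P)/ln(1+r)⌉ = ⌈72.004⌉ = 73 payments; the last is £1.68.
Total paid = 72·£467.61 + £1.68 = £33,669.60.
Total interest = total paid − principal = £33,669.60 − £18,655.00 = £15,014.60.

£15,015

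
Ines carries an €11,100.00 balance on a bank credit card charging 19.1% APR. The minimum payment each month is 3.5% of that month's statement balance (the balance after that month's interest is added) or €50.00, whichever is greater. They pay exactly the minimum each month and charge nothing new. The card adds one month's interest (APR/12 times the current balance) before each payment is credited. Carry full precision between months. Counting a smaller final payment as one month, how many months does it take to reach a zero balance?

142 months

Monthly rate r = 19.1%/12 = 1.59167% = 0.0159167.
While 3.5% of the post-interest balance exceeds €50.00, each month B ← (B·(1+r))·(1 − 0.035), i.e. B shrinks by the factor (1+r)·0.965 = 0.98036.
This holds for months 1–105. Entering month 106 the balance is €1,382.90; 3.5% of the post-interest balance is now below €50.00, so the flat €50.00 minimum applies from here.
From month 106 a fixed €50.00 at rate r clears €1,382.90 in 37 more payments. Total: 105 + 37 = 142 months.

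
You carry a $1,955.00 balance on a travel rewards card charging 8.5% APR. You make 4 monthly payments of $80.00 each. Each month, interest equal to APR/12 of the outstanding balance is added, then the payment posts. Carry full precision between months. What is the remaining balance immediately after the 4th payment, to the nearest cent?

$1,687.57

Monthly rate r = 8.5%/12 = 0.708333% = 0.00708333.
Each month: B ← B·(1+r) − $80.00.
Month 1: interest $13.85; balance after payment $1,888.85.
Month 2: interest $13.38; balance after payment $1,822.23.
Month 3: interest $12.91; balance after payment $1,755.13.
Month 4: interest $12.43; balance after payment $1,687.57.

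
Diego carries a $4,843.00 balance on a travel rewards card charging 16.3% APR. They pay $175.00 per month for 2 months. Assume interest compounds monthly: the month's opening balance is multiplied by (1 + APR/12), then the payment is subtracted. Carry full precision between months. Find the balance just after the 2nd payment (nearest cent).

Monthly rate r = 16.3%/12 = 1.35833% = 0.0135833.
Each month: B ← B·(1+r) − $175.00.
Month 1: interest $65.78; balance after payment $4,733.78.
Month 2: interest $64.30; balance after payment $4,623.08.

$4,623.08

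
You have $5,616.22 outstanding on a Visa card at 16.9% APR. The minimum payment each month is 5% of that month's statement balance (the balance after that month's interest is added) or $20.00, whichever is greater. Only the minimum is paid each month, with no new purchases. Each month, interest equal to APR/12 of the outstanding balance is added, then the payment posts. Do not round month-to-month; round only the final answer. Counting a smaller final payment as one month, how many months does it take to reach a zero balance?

95 months

Monthly rate r = 16.9%/12 = 1.40833% = 0.0140833.
While 5% of the post-interest balance exceeds $20.00, each month B ← (B·(1+r))·(1 − 0.05), i.e. B shrinks by the factor (1+r)·0.95 = 0.96338.
This holds for months 1–72. Entering month 73 the balance is $382.69; 5% of the post-interest balance is now below $20.00, so the flat $20.00 minimum applies from here.
From month 73 a fixed $20.00 at rate r clears $382.69 in 23 more payments. Total: 72 + 23 = 95 months.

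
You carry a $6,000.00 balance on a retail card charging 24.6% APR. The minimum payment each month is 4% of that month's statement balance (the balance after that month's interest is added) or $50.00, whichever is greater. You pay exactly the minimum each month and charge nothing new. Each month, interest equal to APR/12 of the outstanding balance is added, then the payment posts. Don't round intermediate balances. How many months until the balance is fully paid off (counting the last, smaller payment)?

Monthly rate r = 24.6%/12 = 2.05% = 0.0205.
While 4% of the post-interest balance exceeds $50.00, each month B ← (B·(1+r))·(1 − 0.04), i.e. B shrinks by the factor (1+r)·0.96 = 0.97968.
This holds for months 1–78. Entering month 79 the balance is $1,209.82; 4% of the post-interest balance is now below $50.00, so the flat $50.00 minimum applies from here.
From month 79 a fixed $50.00 at rate r clears $1,209.82 in 34 more payments. Total: 78 + 34 = 112 months.

112 months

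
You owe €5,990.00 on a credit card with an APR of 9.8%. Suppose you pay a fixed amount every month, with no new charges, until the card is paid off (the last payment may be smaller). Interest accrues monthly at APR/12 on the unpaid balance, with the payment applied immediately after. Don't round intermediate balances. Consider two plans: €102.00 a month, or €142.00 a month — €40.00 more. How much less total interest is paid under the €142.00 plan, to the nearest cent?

Monthly rate r = 9.8%/12 = 0.816667% = 0.00816667.
At €102.00/mo: n = ⌈−ln(1 − rB₀/P)/ln(1+r)⌉ = 81 payments (last €30.95); total interest = total paid − €5,990.00 = €2,200.95.
At €142.00/mo: 52 payments (last €131.70); total interest €1,383.70.
Interest saved = €2,200.95 − €1,383.70 = €817.25.

€817.25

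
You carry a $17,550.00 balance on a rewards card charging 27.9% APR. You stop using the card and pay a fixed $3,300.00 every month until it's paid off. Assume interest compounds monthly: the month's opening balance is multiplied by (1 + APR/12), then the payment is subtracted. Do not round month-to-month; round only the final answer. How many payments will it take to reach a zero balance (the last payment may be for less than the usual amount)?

6 months

Monthly rate r = 27.9%/12 = 2.325% = 0.02325.
Recurrence: B ← B·(1+r) − $3,300.00.
Month 1: interest $408.04; balance after payment $14,658.04.
Month 2: interest $340.80; balance after payment $11,698.84.
Month 3: interest $272.00; balance after payment $8,670.83.
Month 4: interest $201.60; balance after payment $5,572.43.
Month 5: interest $129.56; balance after payment $2,401.99.
Month 6: interest $55.85; balance after payment $0.00.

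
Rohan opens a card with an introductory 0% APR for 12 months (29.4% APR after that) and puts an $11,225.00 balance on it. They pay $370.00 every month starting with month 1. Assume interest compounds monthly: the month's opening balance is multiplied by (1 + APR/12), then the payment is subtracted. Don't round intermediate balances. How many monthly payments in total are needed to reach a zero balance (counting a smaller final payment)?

Promo months 1–12 at r₀ = 0%/12 = 0; months 13+ at r₁ = 29.4%/12 = 0.0245.
After month 12 (no interest yet): B = $11,225.00 − 12·$370.00 = $6,785.00.
Then at r₁ with $370.00/mo: n₂ = −ln(1 − r₁·B/P)/ln(1+r₁) ≈ 24.64 → 25 more payments.

37 months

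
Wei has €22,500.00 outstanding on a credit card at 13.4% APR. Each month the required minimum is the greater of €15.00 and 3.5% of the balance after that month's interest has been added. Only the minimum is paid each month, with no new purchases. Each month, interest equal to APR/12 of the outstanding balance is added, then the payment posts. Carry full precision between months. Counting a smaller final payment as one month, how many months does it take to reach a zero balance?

197 months

Monthly rate r = 13.4%/12 = 1.11667% = 0.0111667.
While 3.5% of the post-interest balance exceeds €15.00, each month B ← (B·(1+r))·(1 − 0.035), i.e. B shrinks by the factor (1+r)·0.965 = 0.97578.
This holds for months 1–162. Entering month 163 the balance is €423.54; 3.5% of the post-interest balance is now below €15.00, so the flat €15.00 minimum applies from here.
From month 163 a fixed €15.00 at rate r clears €423.54 in 35 more payments. Total: 162 + 35 = 197 months.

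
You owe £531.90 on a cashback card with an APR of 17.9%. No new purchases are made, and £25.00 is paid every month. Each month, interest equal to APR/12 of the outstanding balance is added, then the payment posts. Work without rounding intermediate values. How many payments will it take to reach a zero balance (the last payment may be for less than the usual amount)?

Monthly rate r = 17.9%/12 = 1.49167% = 0.0149167.
Recurrence: B ← B·(1+r) − £25.00.
Month 1: interest £7.93; balance after payment £514.83.
Month 2: interest £7.68; balance after payment £497.51.
Closed form: n = −ln(1 − rB₀/P)/ln(1+r) = −ln(0.68263)/ln(1.01492) ≈ 25.786, so the balance reaches zero during payment 26.

26 payments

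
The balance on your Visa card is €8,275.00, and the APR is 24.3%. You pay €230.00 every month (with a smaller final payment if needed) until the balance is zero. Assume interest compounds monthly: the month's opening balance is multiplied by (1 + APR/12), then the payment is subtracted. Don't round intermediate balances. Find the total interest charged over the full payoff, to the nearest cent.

€6,685.58

Monthly rate r = 24.3%/12 = 2.025% = 0.02025.
Payoff takes n = ⌈−ln(1 − rB₀/P)/ln(1+r)⌉ = ⌈65.046⌉ = 66 payments; the last is €10.58.
Total paid = 65·€230.00 + €10.58 = €14,960.58.
Total interest = total paid − principal = €14,960.58 − €8,275.00 = €6,685.58.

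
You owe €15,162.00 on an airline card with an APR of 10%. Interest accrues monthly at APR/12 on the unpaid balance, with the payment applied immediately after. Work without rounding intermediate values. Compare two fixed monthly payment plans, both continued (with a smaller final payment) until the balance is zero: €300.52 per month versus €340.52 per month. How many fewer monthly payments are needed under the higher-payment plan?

Monthly rate r = 10%/12 = 0.833333% = 0.00833333.
At €300.52/mo: n = ⌈−ln(1 − rB₀/P)/ln(1+r)⌉ = 66 payments (last €219.70); total interest = total paid − €15,162.00 = €4,591.50.
At €340.52/mo: 56 payments (last €298.44); total interest €3,865.04.
Payments saved = 66 − 56 = 10.

10 fewer payments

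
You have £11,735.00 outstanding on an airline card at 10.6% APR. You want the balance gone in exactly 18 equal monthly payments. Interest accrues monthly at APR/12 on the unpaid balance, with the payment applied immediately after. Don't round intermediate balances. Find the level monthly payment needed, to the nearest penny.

Monthly rate r = 10.6%/12 = 0.883333% = 0.00883333.
Level-payment amortization: P = B₀·r / (1 − (1+r)^(−n)) = 11735.00·0.00883333 / (1 − 1.00883^(−18)).
Denominator 1 − (1+r)^(−18) = 0.146407921.
P = 103.659 / 0.146407921 ≈ 708.02.

£708.02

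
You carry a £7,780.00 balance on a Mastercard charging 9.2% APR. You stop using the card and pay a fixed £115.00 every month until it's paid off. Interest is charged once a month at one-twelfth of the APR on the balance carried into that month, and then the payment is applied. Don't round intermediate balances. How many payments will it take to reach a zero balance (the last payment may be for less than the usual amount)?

Monthly rate r = 9.2%/12 = 0.766667% = 0.00766667.
Recurrence: B ← B·(1+r) − £115.00.
Month 1: interest £59.65; balance after payment £7,724.65.
Month 2: interest £59.22; balance after payment £7,668.87.
Closed form: n = −ln(1 − rB₀/P)/ln(1+r) = −ln(0.48133)/ln(1.00767) ≈ 95.738, so the balance reaches zero during payment 96.

96 months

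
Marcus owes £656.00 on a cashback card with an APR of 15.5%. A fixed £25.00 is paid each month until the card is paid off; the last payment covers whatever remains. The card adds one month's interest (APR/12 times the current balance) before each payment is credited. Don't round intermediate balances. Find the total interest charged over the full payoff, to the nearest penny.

£150.29

Monthly rate r = 15.5%/12 = 1.29167% = 0.0129167.
Payoff takes n = ⌈−ln(1 − rB₀/P)/ln(1+r)⌉ = ⌈32.250⌉ = 33 payments; the last is £6.29.
Total paid = 32·£25.00 + £6.29 = £806.29.
Total interest = total paid − principal = £806.29 − £656.00 = £150.29.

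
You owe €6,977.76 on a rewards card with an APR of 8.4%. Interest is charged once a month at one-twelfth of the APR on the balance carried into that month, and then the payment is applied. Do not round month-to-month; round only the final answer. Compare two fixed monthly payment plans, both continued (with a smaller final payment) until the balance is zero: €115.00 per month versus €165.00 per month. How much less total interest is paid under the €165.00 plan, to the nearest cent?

€812.59

Monthly rate r = 8.4%/12 = 0.7% = 0.007.
At €115.00/mo: n = ⌈−ln(1 − rB₀/P)/ln(1+r)⌉ = 80 payments (last €30.54); total interest = total paid − €6,977.76 = €2,137.78.
At €165.00/mo: 51 payments (last €52.95); total interest €1,325.19.
Interest saved = €2,137.78 − €1,325.19 = €812.59.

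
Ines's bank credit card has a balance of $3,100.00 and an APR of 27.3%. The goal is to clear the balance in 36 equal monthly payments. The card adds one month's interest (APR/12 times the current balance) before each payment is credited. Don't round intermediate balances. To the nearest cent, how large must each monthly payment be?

$127.06

Monthly rate r = 27.3%/12 = 2.275% = 0.02275.
Level-payment amortization: P = B₀·r / (1 − (1+r)^(−n)) = 3100.00·0.02275 / (1 − 1.02275^(−36)).
Denominator 1 − (1+r)^(−36) = 0.555063099.
P = 70.525 / 0.555063099 ≈ 127.06.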